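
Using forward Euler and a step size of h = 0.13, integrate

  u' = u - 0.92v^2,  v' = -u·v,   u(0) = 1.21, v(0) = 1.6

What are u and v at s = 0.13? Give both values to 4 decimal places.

Euler on (u,v): u_{n+1} = u_n + h·u', v_{n+1} = v_n + h·v'.
0.000000: (1.210000, 1.600000); f=(-1.145200, -1.936000) → (1.061124, 1.348320)
(u(0.13), v(0.13)) ≈ (1.0611, 1.3483)

1.0611, 1.3483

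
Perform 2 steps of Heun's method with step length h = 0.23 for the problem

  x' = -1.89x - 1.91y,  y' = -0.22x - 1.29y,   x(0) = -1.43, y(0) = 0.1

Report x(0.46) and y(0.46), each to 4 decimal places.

Heun on (x,y): k1 = f(t_n, state_n); k2 = f(t_n + h, state_n + h·k1); state_{n+1} = state_n + (h/2)·(k1 + k2).
0.000000: (-1.430000, 0.100000)
  k1 = (2.511700, 0.185600)
  predictor → (-0.852309, 0.142688)
  k2 = (1.338330, 0.003440)
  → (-0.987247, 0.121740)
0.230000: (-0.987247, 0.121740)
  k1 = (1.633373, 0.060150)
  predictor → (-0.611571, 0.135574)
  k2 = (0.896922, -0.040345)
  → (-0.696263, 0.124017)
(x(0.46), y(0.46)) ≈ (-0.6963, 0.1240)

-0.6963, 0.1240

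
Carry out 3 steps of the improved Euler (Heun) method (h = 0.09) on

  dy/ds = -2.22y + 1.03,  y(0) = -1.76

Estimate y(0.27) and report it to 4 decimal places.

-0.7630

Heun: k1 = f(s_n, y_n); k2 = f(s_n + h, y_n + h·k1); y_{n+1} = y_n + (h/2)·(k1 + k2).
s=0.000000, y=-1.760000:
  k1 = f(0.000000, -1.760000) = 4.937200
  k2 = f(0.090000, -1.315652) = 3.950747
  y ← -1.760000 + (0.09/2)·(4.937200 + 3.950747) = -1.360042
s=0.090000, y=-1.360042:
  k1 = f(0.090000, -1.360042) = 4.049294
  k2 = f(0.180000, -0.995606) = 3.240245
  y ← -1.360042 + (0.09/2)·(4.049294 + 3.240245) = -1.032013
s=0.180000, y=-1.032013:
  k1 = f(0.180000, -1.032013) = 3.321069
  k2 = f(0.270000, -0.733117) = 2.657519
  y ← -1.032013 + (0.09/2)·(3.321069 + 2.657519) = -0.762977
y(0.27) ≈ -0.7630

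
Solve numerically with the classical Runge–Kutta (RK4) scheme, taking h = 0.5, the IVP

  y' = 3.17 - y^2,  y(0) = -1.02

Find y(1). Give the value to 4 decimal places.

1.4103

RK4: k1 = f(t_n, y_n); k2 = f(t_n + h/2, y_n + (h/2)·k1); k3 = f(t_n + h/2, y_n + (h/2)·k2); k4 = f(t_n + h, y_n + h·k3); y_{n+1} = y_n + (h/6)·(k1 + 2k2 + 2k3 + k4).
t=0.000000, y=-1.020000:
  k1 = f(0.000000, -1.020000) = 2.129600
  k2 = f(0.250000, -0.487600) = 2.932246
  k3 = f(0.250000, -0.286938) = 3.087666
  k4 = f(0.500000, 0.523833) = 2.895599
  y ← -1.020000 + (0.5/6)·(k1 + 2k2 + 2k3 + k4) = 0.402085
t=0.500000, y=0.402085:
  k1 = f(0.500000, 0.402085) = 3.008327
  k2 = f(0.750000, 1.154167) = 1.837898
  k3 = f(0.750000, 0.861560) = 2.427715
  k4 = f(1.000000, 1.615943) = 0.558729
  y ← 0.402085 + (0.5/6)·(k1 + 2k2 + 2k3 + k4) = 1.410276
y(1) ≈ 1.4103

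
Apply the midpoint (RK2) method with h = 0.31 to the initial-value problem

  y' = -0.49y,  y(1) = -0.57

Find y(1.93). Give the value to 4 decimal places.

-0.3621

Midpoint: k1 = f(t_n, y_n); k2 = f(t_n + h/2, y_n + (h/2)·k1); y_{n+1} = y_n + h·k2.
t=1.000000, y=-0.570000:
  k1 = f(1.000000, -0.570000) = 0.279300
  k2 = f(1.155000, -0.526708) = 0.258087
  y ← -0.570000 + 0.31·0.258087 = -0.489993
t=1.310000, y=-0.489993:
  k1 = f(1.310000, -0.489993) = 0.240097
  k2 = f(1.465000, -0.452778) = 0.221861
  y ← -0.489993 + 0.31·0.221861 = -0.421216
t=1.620000, y=-0.421216:
  k1 = f(1.620000, -0.421216) = 0.206396
  k2 = f(1.775000, -0.389225) = 0.190720
  y ← -0.421216 + 0.31·0.190720 = -0.362093
y(1.93) ≈ -0.3621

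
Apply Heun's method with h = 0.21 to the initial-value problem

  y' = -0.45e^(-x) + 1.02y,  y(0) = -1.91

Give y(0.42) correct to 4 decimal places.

Heun: k1 = f(x_n, y_n); k2 = f(x_n + h, y_n + h·k1); y_{n+1} = y_n + (h/2)·(k1 + k2).
x=0.000000, y=-1.910000:
  k1 = f(0.000000, -1.910000) = -2.398200
  k2 = f(0.210000, -2.413622) = -2.826657
  y ← -1.910000 + (0.21/2)·(-2.398200 + (-2.826657)) = -2.458610
x=0.210000, y=-2.458610:
  k1 = f(0.210000, -2.458610) = -2.872545
  k2 = f(0.420000, -3.061844) = -3.418752
  y ← -2.458610 + (0.21/2)·(-2.872545 + (-3.418752)) = -3.119196
y(0.42) ≈ -3.1192

-3.1192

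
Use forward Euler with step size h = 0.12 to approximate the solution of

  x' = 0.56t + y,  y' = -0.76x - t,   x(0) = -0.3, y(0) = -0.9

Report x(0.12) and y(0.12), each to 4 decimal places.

-0.4080, -0.8726

Euler on (x,y): x_{n+1} = x_n + h·x', y_{n+1} = y_n + h·y'.
0.000000: (-0.300000, -0.900000); f=(-0.900000, 0.228000) → (-0.408000, -0.872640)
(x(0.12), y(0.12)) ≈ (-0.4080, -0.8726)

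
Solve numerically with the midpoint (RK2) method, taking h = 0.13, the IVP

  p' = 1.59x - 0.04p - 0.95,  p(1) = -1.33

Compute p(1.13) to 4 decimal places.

Midpoint: k1 = f(x_n, p_n); k2 = f(x_n + h/2, p_n + (h/2)·k1); p_{n+1} = p_n + h·k2.
x=1.000000, p=-1.330000:
  k1 = f(1.000000, -1.330000) = 0.693200
  k2 = f(1.065000, -1.284942) = 0.794748
  p ← -1.330000 + 0.13·0.794748 = -1.226683
p(1.13) ≈ -1.2267

-1.2267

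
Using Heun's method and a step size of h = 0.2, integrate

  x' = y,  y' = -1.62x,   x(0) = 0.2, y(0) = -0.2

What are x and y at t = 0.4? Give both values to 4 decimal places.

0.0969, -0.2997

Heun on (x,y): k1 = f(t_n, state_n); k2 = f(t_n + h, state_n + h·k1); state_{n+1} = state_n + (h/2)·(k1 + k2).
0.000000: (0.200000, -0.200000)
  k1 = (-0.200000, -0.324000)
  predictor → (0.160000, -0.264800)
  k2 = (-0.264800, -0.259200)
  → (0.153520, -0.258320)
0.200000: (0.153520, -0.258320)
  k1 = (-0.258320, -0.248702)
  predictor → (0.101856, -0.308060)
  k2 = (-0.308060, -0.165007)
  → (0.096882, -0.299691)
(x(0.4), y(0.4)) ≈ (0.0969, -0.2997)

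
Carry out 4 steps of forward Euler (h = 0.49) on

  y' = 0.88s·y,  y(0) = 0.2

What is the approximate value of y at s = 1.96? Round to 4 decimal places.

Euler: y_{n+1} = y_n + h·f(s_n, y_n).
s=0.000000, y=0.200000: f=0.000000 → y ← 0.200000 + 0.49·0.000000 = 0.200000
s=0.490000, y=0.200000: f=0.086240 → y ← 0.200000 + 0.49·0.086240 = 0.242258
s=0.980000, y=0.242258: f=0.208923 → y ← 0.242258 + 0.49·0.208923 = 0.344630
s=1.470000, y=0.344630: f=0.445813 → y ← 0.344630 + 0.49·0.445813 = 0.563078
y(1.96) ≈ 0.5631

0.5631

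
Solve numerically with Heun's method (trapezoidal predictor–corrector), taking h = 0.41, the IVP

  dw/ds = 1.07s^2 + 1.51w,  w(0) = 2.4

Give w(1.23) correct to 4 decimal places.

15.3156

Heun: k1 = f(s_n, w_n); k2 = f(s_n + h, w_n + h·k1); w_{n+1} = w_n + (h/2)·(k1 + k2).
s=0.000000, w=2.400000:
  k1 = f(0.000000, 2.400000) = 3.624000
  k2 = f(0.410000, 3.885840) = 6.047485
  w ← 2.400000 + (0.41/2)·(3.624000 + 6.047485) = 4.382655
s=0.410000, w=4.382655:
  k1 = f(0.410000, 4.382655) = 6.797675
  k2 = f(0.820000, 7.169701) = 11.545717
  w ← 4.382655 + (0.41/2)·(6.797675 + 11.545717) = 8.143050
s=0.820000, w=8.143050:
  k1 = f(0.820000, 8.143050) = 13.015473
  k2 = f(1.230000, 13.479394) = 21.972688
  w ← 8.143050 + (0.41/2)·(13.015473 + 21.972688) = 15.315623
w(1.23) ≈ 15.3156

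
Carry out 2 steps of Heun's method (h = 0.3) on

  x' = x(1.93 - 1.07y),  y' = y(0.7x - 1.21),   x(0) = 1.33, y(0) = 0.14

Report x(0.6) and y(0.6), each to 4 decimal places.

3.7391, 0.1730

Heun on (x,y): k1 = f(t_n, state_n); k2 = f(t_n + h, state_n + h·k1); state_{n+1} = state_n + (h/2)·(k1 + k2).
0.000000: (1.330000, 0.140000)
  k1 = (2.367666, -0.039060)
  predictor → (2.040300, 0.128282)
  k2 = (3.657724, 0.027992)
  → (2.233808, 0.138340)
0.300000: (2.233808, 0.138340)
  k1 = (3.980594, 0.048926)
  predictor → (3.427987, 0.153018)
  k2 = (6.054754, 0.182028)
  → (3.739111, 0.172983)
(x(0.6), y(0.6)) ≈ (3.7391, 0.1730)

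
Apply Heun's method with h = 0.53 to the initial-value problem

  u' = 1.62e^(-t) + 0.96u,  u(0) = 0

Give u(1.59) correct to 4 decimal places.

3.5968

Heun: k1 = f(t_n, u_n); k2 = f(t_n + h, u_n + h·k1); u_{n+1} = u_n + (h/2)·(k1 + k2).
t=0.000000, u=0.000000:
  k1 = f(0.000000, 0.000000) = 1.620000
  k2 = f(0.530000, 0.858600) = 1.777796
  u ← 0.000000 + (0.53/2)·(1.620000 + 1.777796) = 0.900416
t=0.530000, u=0.900416:
  k1 = f(0.530000, 0.900416) = 1.817939
  k2 = f(1.060000, 1.863924) = 2.350625
  u ← 0.900416 + (0.53/2)·(1.817939 + 2.350625) = 2.005086
t=1.060000, u=2.005086:
  k1 = f(1.060000, 2.005086) = 2.486141
  k2 = f(1.590000, 3.322740) = 3.520190
  u ← 2.005086 + (0.53/2)·(2.486141 + 3.520190) = 3.596763
u(1.59) ≈ 3.5968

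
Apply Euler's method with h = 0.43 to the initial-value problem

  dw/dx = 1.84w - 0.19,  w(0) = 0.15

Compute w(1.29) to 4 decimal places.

0.3719

Euler: w_{n+1} = w_n + h·f(x_n, w_n).
x=0.000000, w=0.150000: f=0.086000 → w ← 0.150000 + 0.43·0.086000 = 0.186980
x=0.430000, w=0.186980: f=0.154043 → w ← 0.186980 + 0.43·0.154043 = 0.253219
x=0.860000, w=0.253219: f=0.275922 → w ← 0.253219 + 0.43·0.275922 = 0.371865
w(1.29) ≈ 0.3719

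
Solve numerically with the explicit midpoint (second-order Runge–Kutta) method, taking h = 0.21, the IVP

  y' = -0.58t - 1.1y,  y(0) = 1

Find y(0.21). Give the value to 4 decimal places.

Midpoint: k1 = f(t_n, y_n); k2 = f(t_n + h/2, y_n + (h/2)·k1); y_{n+1} = y_n + h·k2.
t=0.000000, y=1.000000:
  k1 = f(0.000000, 1.000000) = -1.100000
  k2 = f(0.105000, 0.884500) = -1.033850
  y ← 1.000000 + 0.21·(-1.033850) = 0.782892
y(0.21) ≈ 0.7829

0.7829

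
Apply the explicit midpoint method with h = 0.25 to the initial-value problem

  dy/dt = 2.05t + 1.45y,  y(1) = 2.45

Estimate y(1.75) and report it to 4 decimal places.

Midpoint: k1 = f(t_n, y_n); k2 = f(t_n + h/2, y_n + (h/2)·k1); y_{n+1} = y_n + h·k2.
t=1.000000, y=2.450000:
  k1 = f(1.000000, 2.450000) = 5.602500
  k2 = f(1.125000, 3.150313) = 6.874203
  y ← 2.450000 + 0.25·6.874203 = 4.168551
t=1.250000, y=4.168551:
  k1 = f(1.250000, 4.168551) = 8.606899
  k2 = f(1.375000, 5.244413) = 10.423149
  y ← 4.168551 + 0.25·10.423149 = 6.774338
t=1.500000, y=6.774338:
  k1 = f(1.500000, 6.774338) = 12.897790
  k2 = f(1.625000, 8.386562) = 15.491765
  y ← 6.774338 + 0.25·15.491765 = 10.647279
y(1.75) ≈ 10.6473

10.6473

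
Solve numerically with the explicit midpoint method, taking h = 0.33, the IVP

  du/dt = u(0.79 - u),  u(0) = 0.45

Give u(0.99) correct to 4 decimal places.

0.5871

Midpoint: k1 = f(t_n, u_n); k2 = f(t_n + h/2, u_n + (h/2)·k1); u_{n+1} = u_n + h·k2.
t=0.000000, u=0.450000:
  k1 = f(0.000000, 0.450000) = 0.153000
  k2 = f(0.165000, 0.475245) = 0.149586
  u ← 0.450000 + 0.33·0.149586 = 0.499363
t=0.330000, u=0.499363:
  k1 = f(0.330000, 0.499363) = 0.145133
  k2 = f(0.495000, 0.523310) = 0.139561
  u ← 0.499363 + 0.33·0.139561 = 0.545419
t=0.660000, u=0.545419:
  k1 = f(0.660000, 0.545419) = 0.133399
  k2 = f(0.825000, 0.567429) = 0.126293
  u ← 0.545419 + 0.33·0.126293 = 0.587095
u(0.99) ≈ 0.5871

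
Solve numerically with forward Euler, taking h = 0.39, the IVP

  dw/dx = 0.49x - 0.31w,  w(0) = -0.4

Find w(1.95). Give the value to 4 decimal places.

0.4505

Euler: w_{n+1} = w_n + h·f(x_n, w_n).
x=0.000000, w=-0.400000: f=0.124000 → w ← -0.400000 + 0.39·0.124000 = -0.351640
x=0.390000, w=-0.351640: f=0.300108 → w ← -0.351640 + 0.39·0.300108 = -0.234598
x=0.780000, w=-0.234598: f=0.454925 → w ← -0.234598 + 0.39·0.454925 = -0.057177
x=1.170000, w=-0.057177: f=0.591025 → w ← -0.057177 + 0.39·0.591025 = 0.173323
x=1.560000, w=0.173323: f=0.710670 → w ← 0.173323 + 0.39·0.710670 = 0.450484
w(1.95) ≈ 0.4505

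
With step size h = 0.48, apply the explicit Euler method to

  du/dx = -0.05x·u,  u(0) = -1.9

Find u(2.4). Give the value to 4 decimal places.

-1.6898

Euler: u_{n+1} = u_n + h·f(x_n, u_n).
x=0.000000, u=-1.900000: f=0.000000 → u ← -1.900000 + 0.48·0.000000 = -1.900000
x=0.480000, u=-1.900000: f=0.045600 → u ← -1.900000 + 0.48·0.045600 = -1.878112
x=0.960000, u=-1.878112: f=0.090149 → u ← -1.878112 + 0.48·0.090149 = -1.834840
x=1.440000, u=-1.834840: f=0.132109 → u ← -1.834840 + 0.48·0.132109 = -1.771428
x=1.920000, u=-1.771428: f=0.170057 → u ← -1.771428 + 0.48·0.170057 = -1.689801
u(2.4) ≈ -1.6898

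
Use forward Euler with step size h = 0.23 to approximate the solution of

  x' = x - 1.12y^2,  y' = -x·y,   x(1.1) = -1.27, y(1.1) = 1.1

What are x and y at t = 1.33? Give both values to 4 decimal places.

Euler on (x,y): x_{n+1} = x_n + h·x', y_{n+1} = y_n + h·y'.
1.100000: (-1.270000, 1.100000); f=(-2.625200, 1.397000) → (-1.873796, 1.421310)
(x(1.33), y(1.33)) ≈ (-1.8738, 1.4213)

-1.8738, 1.4213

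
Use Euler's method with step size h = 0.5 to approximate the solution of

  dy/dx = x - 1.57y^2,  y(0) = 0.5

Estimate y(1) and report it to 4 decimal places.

Euler: y_{n+1} = y_n + h·f(x_n, y_n).
x=0.000000, y=0.500000: f=-0.392500 → y ← 0.500000 + 0.5·(-0.392500) = 0.303750
x=0.500000, y=0.303750: f=0.355145 → y ← 0.303750 + 0.5·0.355145 = 0.481323
y(1) ≈ 0.4813

0.4813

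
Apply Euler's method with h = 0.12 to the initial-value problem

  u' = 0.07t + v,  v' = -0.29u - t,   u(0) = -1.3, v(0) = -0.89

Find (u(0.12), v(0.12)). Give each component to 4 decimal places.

Euler on (u,v): u_{n+1} = u_n + h·u', v_{n+1} = v_n + h·v'.
0.000000: (-1.300000, -0.890000); f=(-0.890000, 0.377000) → (-1.406800, -0.844760)
(u(0.12), v(0.12)) ≈ (-1.4068, -0.8448)

-1.4068, -0.8448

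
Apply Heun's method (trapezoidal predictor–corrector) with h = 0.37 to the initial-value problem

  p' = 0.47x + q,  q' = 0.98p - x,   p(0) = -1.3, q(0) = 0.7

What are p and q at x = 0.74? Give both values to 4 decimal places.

-1.0217, -0.3701

Heun on (p,q): k1 = f(x_n, state_n); k2 = f(x_n + h, state_n + h·k1); state_{n+1} = state_n + (h/2)·(k1 + k2).
0.000000: (-1.300000, 0.700000)
  k1 = (0.700000, -1.274000)
  predictor → (-1.041000, 0.228620)
  k2 = (0.402520, -1.390180)
  → (-1.096034, 0.207127)
0.370000: (-1.096034, 0.207127)
  k1 = (0.381027, -1.444113)
  predictor → (-0.955054, -0.327195)
  k2 = (0.020605, -1.675953)
  → (-1.021732, -0.370086)
(p(0.74), q(0.74)) ≈ (-1.0217, -0.3701)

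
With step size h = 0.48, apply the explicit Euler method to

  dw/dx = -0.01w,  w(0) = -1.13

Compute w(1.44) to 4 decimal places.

Euler: w_{n+1} = w_n + h·f(x_n, w_n).
x=0.000000, w=-1.130000: f=0.011300 → w ← -1.130000 + 0.48·0.011300 = -1.124576
x=0.480000, w=-1.124576: f=0.011246 → w ← -1.124576 + 0.48·0.011246 = -1.119178
x=0.960000, w=-1.119178: f=0.011192 → w ← -1.119178 + 0.48·0.011192 = -1.113806
w(1.44) ≈ -1.1138

-1.1138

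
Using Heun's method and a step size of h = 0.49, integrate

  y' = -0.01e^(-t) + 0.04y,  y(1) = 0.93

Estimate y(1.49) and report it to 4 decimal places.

Heun: k1 = f(t_n, y_n); k2 = f(t_n + h, y_n + h·k1); y_{n+1} = y_n + (h/2)·(k1 + k2).
t=1.000000, y=0.930000:
  k1 = f(1.000000, 0.930000) = 0.033521
  k2 = f(1.490000, 0.946425) = 0.035603
  y ← 0.930000 + (0.49/2)·(0.033521 + 0.035603) = 0.946936
y(1.49) ≈ 0.9469

0.9469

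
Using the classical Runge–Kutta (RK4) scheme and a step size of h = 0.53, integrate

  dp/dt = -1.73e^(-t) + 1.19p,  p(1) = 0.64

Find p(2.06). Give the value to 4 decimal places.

RK4: k1 = f(t_n, p_n); k2 = f(t_n + h/2, p_n + (h/2)·k1); k3 = f(t_n + h/2, p_n + (h/2)·k2); k4 = f(t_n + h, p_n + h·k3); p_{n+1} = p_n + (h/6)·(k1 + 2k2 + 2k3 + k4).
t=1.000000, p=0.640000:
  k1 = f(1.000000, 0.640000) = 0.125169
  k2 = f(1.265000, 0.673170) = 0.312798
  k3 = f(1.265000, 0.722891) = 0.371967
  k4 = f(1.530000, 0.837142) = 0.621593
  p ← 0.640000 + (0.53/6)·(k1 + 2k2 + 2k3 + k4) = 0.826939
t=1.530000, p=0.826939:
  k1 = f(1.530000, 0.826939) = 0.609451
  k2 = f(1.795000, 0.988443) = 0.888847
  k3 = f(1.795000, 1.062484) = 0.976955
  k4 = f(2.060000, 1.344725) = 1.379728
  p ← 0.826939 + (0.53/6)·(k1 + 2k2 + 2k3 + k4) = 1.332275
p(2.06) ≈ 1.3323

1.3323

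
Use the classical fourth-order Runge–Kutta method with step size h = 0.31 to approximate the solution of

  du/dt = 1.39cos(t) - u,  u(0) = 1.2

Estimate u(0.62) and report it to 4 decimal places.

RK4: k1 = f(t_n, u_n); k2 = f(t_n + h/2, u_n + (h/2)·k1); k3 = f(t_n + h/2, u_n + (h/2)·k2); k4 = f(t_n + h, u_n + h·k3); u_{n+1} = u_n + (h/6)·(k1 + 2k2 + 2k3 + k4).
t=0.000000, u=1.200000:
  k1 = f(0.000000, 1.200000) = 0.190000
  k2 = f(0.155000, 1.229450) = 0.143886
  k3 = f(0.155000, 1.222302) = 0.151034
  k4 = f(0.310000, 1.246820) = 0.076923
  u ← 1.200000 + (0.31/6)·(k1 + 2k2 + 2k3 + k4) = 1.244266
t=0.310000, u=1.244266:
  k1 = f(0.310000, 1.244266) = 0.079478
  k2 = f(0.465000, 1.256585) = -0.014173
  k3 = f(0.465000, 1.242069) = 0.000343
  k4 = f(0.620000, 1.244372) = -0.113081
  u ← 1.244266 + (0.31/6)·(k1 + 2k2 + 2k3 + k4) = 1.241101
u(0.62) ≈ 1.2411

1.2411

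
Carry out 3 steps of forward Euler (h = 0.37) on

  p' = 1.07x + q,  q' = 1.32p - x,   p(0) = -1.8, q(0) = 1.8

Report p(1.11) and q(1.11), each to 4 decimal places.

Euler on (p,q): p_{n+1} = p_n + h·p', q_{n+1} = q_n + h·q'.
0.000000: (-1.800000, 1.800000); f=(1.800000, -2.376000) → (-1.134000, 0.920880)
0.370000: (-1.134000, 0.920880); f=(1.316780, -1.866880) → (-0.646791, 0.230134)
0.740000: (-0.646791, 0.230134); f=(1.021934, -1.593765) → (-0.268676, -0.359559)
(p(1.11), q(1.11)) ≈ (-0.2687, -0.3596)

-0.2687, -0.3596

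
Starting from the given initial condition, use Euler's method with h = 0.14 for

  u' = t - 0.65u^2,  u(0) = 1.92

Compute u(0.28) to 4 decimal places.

Euler: u_{n+1} = u_n + h·f(t_n, u_n).
t=0.000000, u=1.920000: f=-2.396160 → u ← 1.920000 + 0.14·(-2.396160) = 1.584538
t=0.140000, u=1.584538: f=-1.491994 → u ← 1.584538 + 0.14·(-1.491994) = 1.375658
u(0.28) ≈ 1.3757

1.3757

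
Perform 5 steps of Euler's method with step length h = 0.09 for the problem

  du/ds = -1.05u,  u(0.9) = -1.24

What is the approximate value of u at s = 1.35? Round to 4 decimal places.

-0.7549

Euler: u_{n+1} = u_n + h·f(s_n, u_n).
s=0.900000, u=-1.240000: f=1.302000 → u ← -1.240000 + 0.09·1.302000 = -1.122820
s=0.990000, u=-1.122820: f=1.178961 → u ← -1.122820 + 0.09·1.178961 = -1.016714
s=1.080000, u=-1.016714: f=1.067549 → u ← -1.016714 + 0.09·1.067549 = -0.920634
s=1.170000, u=-0.920634: f=0.966666 → u ← -0.920634 + 0.09·0.966666 = -0.833634
s=1.260000, u=-0.833634: f=0.875316 → u ← -0.833634 + 0.09·0.875316 = -0.754856
u(1.35) ≈ -0.7549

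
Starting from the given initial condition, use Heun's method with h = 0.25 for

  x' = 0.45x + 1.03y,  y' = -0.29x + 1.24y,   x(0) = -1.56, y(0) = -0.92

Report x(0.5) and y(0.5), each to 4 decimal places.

Heun on (x,y): k1 = f(t_n, state_n); k2 = f(t_n + h, state_n + h·k1); state_{n+1} = state_n + (h/2)·(k1 + k2).
0.000000: (-1.560000, -0.920000)
  k1 = (-1.649600, -0.688400)
  predictor → (-1.972400, -1.092100)
  k2 = (-2.012443, -0.782208)
  → (-2.017755, -1.103826)
0.250000: (-2.017755, -1.103826)
  k1 = (-2.044931, -0.783595)
  predictor → (-2.528988, -1.299725)
  k2 = (-2.476761, -0.878252)
  → (-2.582967, -1.311557)
(x(0.5), y(0.5)) ≈ (-2.5830, -1.3116)

-2.5830, -1.3116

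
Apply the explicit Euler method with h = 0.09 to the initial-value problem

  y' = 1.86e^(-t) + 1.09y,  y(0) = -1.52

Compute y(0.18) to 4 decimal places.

Euler: y_{n+1} = y_n + h·f(t_n, y_n).
t=0.000000, y=-1.520000: f=0.203200 → y ← -1.520000 + 0.09·0.203200 = -1.501712
t=0.090000, y=-1.501712: f=0.063046 → y ← -1.501712 + 0.09·0.063046 = -1.496038
y(0.18) ≈ -1.4960

-1.4960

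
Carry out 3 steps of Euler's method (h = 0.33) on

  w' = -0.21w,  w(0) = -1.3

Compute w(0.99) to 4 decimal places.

Euler: w_{n+1} = w_n + h·f(t_n, w_n).
t=0.000000, w=-1.300000: f=0.273000 → w ← -1.300000 + 0.33·0.273000 = -1.209910
t=0.330000, w=-1.209910: f=0.254081 → w ← -1.209910 + 0.33·0.254081 = -1.126063
t=0.660000, w=-1.126063: f=0.236473 → w ← -1.126063 + 0.33·0.236473 = -1.048027
w(0.99) ≈ -1.0480

-1.0480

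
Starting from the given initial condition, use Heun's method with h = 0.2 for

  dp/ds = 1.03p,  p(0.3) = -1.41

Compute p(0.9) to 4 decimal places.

Heun: k1 = f(s_n, p_n); k2 = f(s_n + h, p_n + h·k1); p_{n+1} = p_n + (h/2)·(k1 + k2).
s=0.300000, p=-1.410000:
  k1 = f(0.300000, -1.410000) = -1.452300
  k2 = f(0.500000, -1.700460) = -1.751474
  p ← -1.410000 + (0.2/2)·(-1.452300 + (-1.751474)) = -1.730377
s=0.500000, p=-1.730377:
  k1 = f(0.500000, -1.730377) = -1.782289
  k2 = f(0.700000, -2.086835) = -2.149440
  p ← -1.730377 + (0.2/2)·(-1.782289 + (-2.149440)) = -2.123550
s=0.700000, p=-2.123550:
  k1 = f(0.700000, -2.123550) = -2.187257
  k2 = f(0.900000, -2.561002) = -2.637832
  p ← -2.123550 + (0.2/2)·(-2.187257 + (-2.637832)) = -2.606059
p(0.9) ≈ -2.6061

-2.6061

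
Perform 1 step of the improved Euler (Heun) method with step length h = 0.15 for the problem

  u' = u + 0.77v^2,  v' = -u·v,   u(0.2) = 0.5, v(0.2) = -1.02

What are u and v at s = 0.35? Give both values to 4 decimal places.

0.7011, -0.9326

Heun on (u,v): k1 = f(s_n, state_n); k2 = f(s_n + h, state_n + h·k1); state_{n+1} = state_n + (h/2)·(k1 + k2).
0.200000: (0.500000, -1.020000)
  k1 = (1.301108, 0.510000)
  predictor → (0.695166, -0.943500)
  k2 = (1.380614, 0.655889)
  → (0.701129, -0.932558)
(u(0.35), v(0.35)) ≈ (0.7011, -0.9326)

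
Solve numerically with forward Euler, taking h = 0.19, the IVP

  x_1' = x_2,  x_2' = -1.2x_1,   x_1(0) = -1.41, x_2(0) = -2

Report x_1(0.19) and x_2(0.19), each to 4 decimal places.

-1.7900, -1.6785

Euler on (x_1,x_2): x_1_{n+1} = x_1_n + h·x_1', x_2_{n+1} = x_2_n + h·x_2'.
0.000000: (-1.410000, -2.000000); f=(-2.000000, 1.692000) → (-1.790000, -1.678520)
(x_1(0.19), x_2(0.19)) ≈ (-1.7900, -1.6785)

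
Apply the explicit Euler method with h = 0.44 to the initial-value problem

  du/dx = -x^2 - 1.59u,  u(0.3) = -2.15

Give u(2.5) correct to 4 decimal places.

-2.2815

Euler: u_{n+1} = u_n + h·f(x_n, u_n).
x=0.300000, u=-2.150000: f=3.328500 → u ← -2.150000 + 0.44·3.328500 = -0.685460
x=0.740000, u=-0.685460: f=0.542281 → u ← -0.685460 + 0.44·0.542281 = -0.446856
x=1.180000, u=-0.446856: f=-0.681899 → u ← -0.446856 + 0.44·(-0.681899) = -0.746892
x=1.620000, u=-0.746892: f=-1.436842 → u ← -0.746892 + 0.44·(-1.436842) = -1.379102
x=2.060000, u=-1.379102: f=-2.050827 → u ← -1.379102 + 0.44·(-2.050827) = -2.281466
u(2.5) ≈ -2.2815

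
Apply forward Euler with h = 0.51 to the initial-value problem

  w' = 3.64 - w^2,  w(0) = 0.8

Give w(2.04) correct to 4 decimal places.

Euler: w_{n+1} = w_n + h·f(s_n, w_n).
s=0.000000, w=0.800000: f=3.000000 → w ← 0.800000 + 0.51·3.000000 = 2.330000
s=0.510000, w=2.330000: f=-1.788900 → w ← 2.330000 + 0.51·(-1.788900) = 1.417661
s=1.020000, w=1.417661: f=1.630237 → w ← 1.417661 + 0.51·1.630237 = 2.249082
s=1.530000, w=2.249082: f=-1.418370 → w ← 2.249082 + 0.51·(-1.418370) = 1.525713
w(2.04) ≈ 1.5257

1.5257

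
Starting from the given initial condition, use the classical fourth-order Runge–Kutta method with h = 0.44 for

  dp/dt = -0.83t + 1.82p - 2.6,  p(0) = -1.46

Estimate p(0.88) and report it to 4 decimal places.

-13.4486

RK4: k1 = f(t_n, p_n); k2 = f(t_n + h/2, p_n + (h/2)·k1); k3 = f(t_n + h/2, p_n + (h/2)·k2); k4 = f(t_n + h, p_n + h·k3); p_{n+1} = p_n + (h/6)·(k1 + 2k2 + 2k3 + k4).
t=0.000000, p=-1.460000:
  k1 = f(0.000000, -1.460000) = -5.257200
  k2 = f(0.220000, -2.616584) = -7.544783
  k3 = f(0.220000, -3.119852) = -8.460731
  k4 = f(0.440000, -5.182722) = -12.397753
  p ← -1.460000 + (0.44/6)·(k1 + 2k2 + 2k3 + k4) = -5.102172
t=0.440000, p=-5.102172:
  k1 = f(0.440000, -5.102172) = -12.251153
  k2 = f(0.660000, -7.797426) = -17.339115
  k3 = f(0.660000, -8.916777) = -19.376334
  k4 = f(0.880000, -13.627759) = -28.132922
  p ← -5.102172 + (0.44/6)·(k1 + 2k2 + 2k3 + k4) = -13.448603
p(0.88) ≈ -13.4486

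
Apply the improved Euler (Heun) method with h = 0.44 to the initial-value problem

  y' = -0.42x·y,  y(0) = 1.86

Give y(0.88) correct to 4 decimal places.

1.5785

Heun: k1 = f(x_n, y_n); k2 = f(x_n + h, y_n + h·k1); y_{n+1} = y_n + (h/2)·(k1 + k2).
x=0.000000, y=1.860000:
  k1 = f(0.000000, 1.860000) = 0.000000
  k2 = f(0.440000, 1.860000) = -0.343728
  y ← 1.860000 + (0.44/2)·(0.000000 + (-0.343728)) = 1.784380
x=0.440000, y=1.784380:
  k1 = f(0.440000, 1.784380) = -0.329753
  k2 = f(0.880000, 1.639288) = -0.605881
  y ← 1.784380 + (0.44/2)·(-0.329753 + (-0.605881)) = 1.578540
y(0.88) ≈ 1.5785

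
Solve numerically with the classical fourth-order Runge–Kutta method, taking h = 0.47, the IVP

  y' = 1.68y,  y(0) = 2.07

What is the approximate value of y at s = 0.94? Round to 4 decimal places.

10.0150

RK4: k1 = f(s_n, y_n); k2 = f(s_n + h/2, y_n + (h/2)·k1); k3 = f(s_n + h/2, y_n + (h/2)·k2); k4 = f(s_n + h, y_n + h·k3); y_{n+1} = y_n + (h/6)·(k1 + 2k2 + 2k3 + k4).
s=0.000000, y=2.070000:
  k1 = f(0.000000, 2.070000) = 3.477600
  k2 = f(0.235000, 2.887236) = 4.850556
  k3 = f(0.235000, 3.209881) = 5.392600
  k4 = f(0.470000, 4.604522) = 7.735597
  y ← 2.070000 + (0.47/6)·(k1 + 2k2 + 2k3 + k4) = 4.553128
s=0.470000, y=4.553128:
  k1 = f(0.470000, 4.553128) = 7.649255
  k2 = f(0.705000, 6.350703) = 10.669181
  k3 = f(0.705000, 7.060386) = 11.861448
  k4 = f(0.940000, 10.128009) = 17.015055
  y ← 4.553128 + (0.47/6)·(k1 + 2k2 + 2k3 + k4) = 10.014964
y(0.94) ≈ 10.0150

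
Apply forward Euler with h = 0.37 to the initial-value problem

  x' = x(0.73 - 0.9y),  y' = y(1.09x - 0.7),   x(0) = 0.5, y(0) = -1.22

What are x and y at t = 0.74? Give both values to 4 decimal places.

Euler on (x,y): x_{n+1} = x_n + h·x', y_{n+1} = y_n + h·y'.
0.000000: (0.500000, -1.220000); f=(0.914000, 0.189100) → (0.838180, -1.150033)
0.370000: (0.838180, -1.150033); f=(1.479413, -0.245666) → (1.385563, -1.240929)
(x(0.74), y(0.74)) ≈ (1.3856, -1.2409)

1.3856, -1.2409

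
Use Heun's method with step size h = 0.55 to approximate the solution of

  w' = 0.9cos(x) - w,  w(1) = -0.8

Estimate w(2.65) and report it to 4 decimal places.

-0.4984

Heun: k1 = f(x_n, w_n); k2 = f(x_n + h, w_n + h·k1); w_{n+1} = w_n + (h/2)·(k1 + k2).
x=1.000000, w=-0.800000:
  k1 = f(1.000000, -0.800000) = 1.286272
  k2 = f(1.550000, -0.092550) = 0.111266
  w ← -0.800000 + (0.55/2)·(1.286272 + 0.111266) = -0.415677
x=1.550000, w=-0.415677:
  k1 = f(1.550000, -0.415677) = 0.434392
  k2 = f(2.100000, -0.176761) = -0.277600
  w ← -0.415677 + (0.55/2)·(0.434392 + (-0.277600)) = -0.372559
x=2.100000, w=-0.372559:
  k1 = f(2.100000, -0.372559) = -0.081802
  k2 = f(2.650000, -0.417550) = -0.375873
  w ← -0.372559 + (0.55/2)·(-0.081802 + (-0.375873)) = -0.498420
w(2.65) ≈ -0.4984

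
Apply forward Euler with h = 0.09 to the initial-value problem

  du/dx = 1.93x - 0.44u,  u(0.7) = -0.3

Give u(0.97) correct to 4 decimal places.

Euler: u_{n+1} = u_n + h·f(x_n, u_n).
x=0.700000, u=-0.300000: f=1.483000 → u ← -0.300000 + 0.09·1.483000 = -0.166530
x=0.790000, u=-0.166530: f=1.597973 → u ← -0.166530 + 0.09·1.597973 = -0.022712
x=0.880000, u=-0.022712: f=1.708393 → u ← -0.022712 + 0.09·1.708393 = 0.131043
u(0.97) ≈ 0.1310

0.1310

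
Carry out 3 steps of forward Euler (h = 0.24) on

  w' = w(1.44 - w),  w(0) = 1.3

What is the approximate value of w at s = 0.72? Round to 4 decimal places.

1.3963

Euler: w_{n+1} = w_n + h·f(s_n, w_n).
s=0.000000, w=1.300000: f=0.182000 → w ← 1.300000 + 0.24·0.182000 = 1.343680
s=0.240000, w=1.343680: f=0.129423 → w ← 1.343680 + 0.24·0.129423 = 1.374742
s=0.480000, w=1.374742: f=0.089713 → w ← 1.374742 + 0.24·0.089713 = 1.396273
w(0.72) ≈ 1.3963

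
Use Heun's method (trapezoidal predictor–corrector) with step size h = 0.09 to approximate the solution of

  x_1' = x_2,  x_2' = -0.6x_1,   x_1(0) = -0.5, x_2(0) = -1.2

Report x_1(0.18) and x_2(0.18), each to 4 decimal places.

-0.7106, -1.1345

Heun on (x_1,x_2): k1 = f(s_n, state_n); k2 = f(s_n + h, state_n + h·k1); state_{n+1} = state_n + (h/2)·(k1 + k2).
0.000000: (-0.500000, -1.200000)
  k1 = (-1.200000, 0.300000)
  predictor → (-0.608000, -1.173000)
  k2 = (-1.173000, 0.364800)
  → (-0.606785, -1.170084)
0.090000: (-0.606785, -1.170084)
  k1 = (-1.170084, 0.364071)
  predictor → (-0.712093, -1.137318)
  k2 = (-1.137318, 0.427256)
  → (-0.710618, -1.134474)
(x_1(0.18), x_2(0.18)) ≈ (-0.7106, -1.1345)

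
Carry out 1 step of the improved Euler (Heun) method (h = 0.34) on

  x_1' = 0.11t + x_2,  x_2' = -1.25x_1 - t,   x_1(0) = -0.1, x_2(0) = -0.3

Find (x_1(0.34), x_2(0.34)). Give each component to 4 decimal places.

-0.1884, -0.2936

Heun on (x_1,x_2): k1 = f(t_n, state_n); k2 = f(t_n + h, state_n + h·k1); state_{n+1} = state_n + (h/2)·(k1 + k2).
0.000000: (-0.100000, -0.300000)
  k1 = (-0.300000, 0.125000)
  predictor → (-0.202000, -0.257500)
  k2 = (-0.220100, -0.087500)
  → (-0.188417, -0.293625)
(x_1(0.34), x_2(0.34)) ≈ (-0.1884, -0.2936)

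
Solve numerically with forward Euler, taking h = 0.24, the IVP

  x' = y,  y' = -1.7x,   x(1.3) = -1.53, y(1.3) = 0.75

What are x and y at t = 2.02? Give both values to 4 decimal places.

Euler on (x,y): x_{n+1} = x_n + h·x', y_{n+1} = y_n + h·y'.
1.300000: (-1.530000, 0.750000); f=(0.750000, 2.601000) → (-1.350000, 1.374240)
1.540000: (-1.350000, 1.374240); f=(1.374240, 2.295000) → (-1.020182, 1.925040)
1.780000: (-1.020182, 1.925040); f=(1.925040, 1.734310) → (-0.558173, 2.341274)
(x(2.02), y(2.02)) ≈ (-0.5582, 2.3413)

-0.5582, 2.3413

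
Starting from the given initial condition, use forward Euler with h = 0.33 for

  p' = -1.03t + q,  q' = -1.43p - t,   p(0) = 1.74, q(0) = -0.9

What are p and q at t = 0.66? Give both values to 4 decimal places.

Euler on (p,q): p_{n+1} = p_n + h·p', q_{n+1} = q_n + h·q'.
0.000000: (1.740000, -0.900000); f=(-0.900000, -2.488200) → (1.443000, -1.721106)
0.330000: (1.443000, -1.721106); f=(-2.061006, -2.393490) → (0.762868, -2.510958)
(p(0.66), q(0.66)) ≈ (0.7629, -2.5110)

0.7629, -2.5110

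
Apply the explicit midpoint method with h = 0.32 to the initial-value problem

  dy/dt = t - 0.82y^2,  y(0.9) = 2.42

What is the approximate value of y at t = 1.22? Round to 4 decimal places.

Midpoint: k1 = f(t_n, y_n); k2 = f(t_n + h/2, y_n + (h/2)·k1); y_{n+1} = y_n + h·k2.
t=0.900000, y=2.420000:
  k1 = f(0.900000, 2.420000) = -3.902248
  k2 = f(1.060000, 1.795640) = -1.583946
  y ← 2.420000 + 0.32·(-1.583946) = 1.913137
y(1.22) ≈ 1.9131

1.9131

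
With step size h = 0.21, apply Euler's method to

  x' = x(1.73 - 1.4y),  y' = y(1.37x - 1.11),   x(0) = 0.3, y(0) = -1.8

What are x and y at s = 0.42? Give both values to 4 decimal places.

1.0304, -1.4286

Euler on (x,y): x_{n+1} = x_n + h·x', y_{n+1} = y_n + h·y'.
0.000000: (0.300000, -1.800000); f=(1.275000, 1.258200) → (0.567750, -1.535778)
0.210000: (0.567750, -1.535778); f=(2.202921, 0.510159) → (1.030363, -1.428645)
(x(0.42), y(0.42)) ≈ (1.0304, -1.4286)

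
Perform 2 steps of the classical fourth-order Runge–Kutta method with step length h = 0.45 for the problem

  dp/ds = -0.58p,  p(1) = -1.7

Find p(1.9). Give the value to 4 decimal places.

RK4: k1 = f(s_n, p_n); k2 = f(s_n + h/2, p_n + (h/2)·k1); k3 = f(s_n + h/2, p_n + (h/2)·k2); k4 = f(s_n + h, p_n + h·k3); p_{n+1} = p_n + (h/6)·(k1 + 2k2 + 2k3 + k4).
s=1.000000, p=-1.700000:
  k1 = f(1.000000, -1.700000) = 0.986000
  k2 = f(1.225000, -1.478150) = 0.857327
  k3 = f(1.225000, -1.507101) = 0.874119
  k4 = f(1.450000, -1.306647) = 0.757855
  p ← -1.700000 + (0.45/6)·(k1 + 2k2 + 2k3 + k4) = -1.309494
s=1.450000, p=-1.309494:
  k1 = f(1.450000, -1.309494) = 0.759507
  k2 = f(1.675000, -1.138605) = 0.660391
  k3 = f(1.675000, -1.160906) = 0.673326
  k4 = f(1.900000, -1.006498) = 0.583769
  p ← -1.309494 + (0.45/6)·(k1 + 2k2 + 2k3 + k4) = -1.008691
p(1.9) ≈ -1.0087

-1.0087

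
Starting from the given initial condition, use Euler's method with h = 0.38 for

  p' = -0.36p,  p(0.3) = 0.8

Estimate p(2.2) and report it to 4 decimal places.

0.3834

Euler: p_{n+1} = p_n + h·f(t_n, p_n).
t=0.300000, p=0.800000: f=-0.288000 → p ← 0.800000 + 0.38·(-0.288000) = 0.690560
t=0.680000, p=0.690560: f=-0.248602 → p ← 0.690560 + 0.38·(-0.248602) = 0.596091
t=1.060000, p=0.596091: f=-0.214593 → p ← 0.596091 + 0.38·(-0.214593) = 0.514546
t=1.440000, p=0.514546: f=-0.185237 → p ← 0.514546 + 0.38·(-0.185237) = 0.444156
t=1.820000, p=0.444156: f=-0.159896 → p ← 0.444156 + 0.38·(-0.159896) = 0.383396
p(2.2) ≈ 0.3834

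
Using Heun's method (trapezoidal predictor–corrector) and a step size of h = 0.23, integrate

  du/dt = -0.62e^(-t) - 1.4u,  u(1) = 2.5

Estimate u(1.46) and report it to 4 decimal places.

1.2728

Heun: k1 = f(t_n, u_n); k2 = f(t_n + h, u_n + h·k1); u_{n+1} = u_n + (h/2)·(k1 + k2).
t=1.000000, u=2.500000:
  k1 = f(1.000000, 2.500000) = -3.728085
  k2 = f(1.230000, 1.642540) = -2.480778
  u ← 2.500000 + (0.23/2)·(-3.728085 + (-2.480778)) = 1.785981
t=1.230000, u=1.785981:
  k1 = f(1.230000, 1.785981) = -2.681594
  k2 = f(1.460000, 1.169214) = -1.780886
  u ← 1.785981 + (0.23/2)·(-2.681594 + (-1.780886)) = 1.272795
u(1.46) ≈ 1.2728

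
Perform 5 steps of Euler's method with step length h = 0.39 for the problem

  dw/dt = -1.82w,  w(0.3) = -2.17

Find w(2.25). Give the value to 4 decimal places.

Euler: w_{n+1} = w_n + h·f(t_n, w_n).
t=0.300000, w=-2.170000: f=3.949400 → w ← -2.170000 + 0.39·3.949400 = -0.629734
t=0.690000, w=-0.629734: f=1.146116 → w ← -0.629734 + 0.39·1.146116 = -0.182749
t=1.080000, w=-0.182749: f=0.332603 → w ← -0.182749 + 0.39·0.332603 = -0.053034
t=1.470000, w=-0.053034: f=0.096521 → w ← -0.053034 + 0.39·0.096521 = -0.015390
t=1.860000, w=-0.015390: f=0.028010 → w ← -0.015390 + 0.39·0.028010 = -0.004466
w(2.25) ≈ -0.0045

-0.0045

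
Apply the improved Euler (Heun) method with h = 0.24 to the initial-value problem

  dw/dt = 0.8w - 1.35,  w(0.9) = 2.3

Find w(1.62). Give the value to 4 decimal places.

Heun: k1 = f(t_n, w_n); k2 = f(t_n + h, w_n + h·k1); w_{n+1} = w_n + (h/2)·(k1 + k2).
t=0.900000, w=2.300000:
  k1 = f(0.900000, 2.300000) = 0.490000
  k2 = f(1.140000, 2.417600) = 0.584080
  w ← 2.300000 + (0.24/2)·(0.490000 + 0.584080) = 2.428890
t=1.140000, w=2.428890:
  k1 = f(1.140000, 2.428890) = 0.593112
  k2 = f(1.380000, 2.571236) = 0.706989
  w ← 2.428890 + (0.24/2)·(0.593112 + 0.706989) = 2.584902
t=1.380000, w=2.584902:
  k1 = f(1.380000, 2.584902) = 0.717921
  k2 = f(1.620000, 2.757203) = 0.855762
  w ← 2.584902 + (0.24/2)·(0.717921 + 0.855762) = 2.773744
w(1.62) ≈ 2.7737

2.7737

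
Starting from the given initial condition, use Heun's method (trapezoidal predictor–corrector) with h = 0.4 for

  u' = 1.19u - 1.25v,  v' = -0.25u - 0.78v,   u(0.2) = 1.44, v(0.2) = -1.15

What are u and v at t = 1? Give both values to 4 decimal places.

Heun on (u,v): k1 = f(t_n, state_n); k2 = f(t_n + h, state_n + h·k1); state_{n+1} = state_n + (h/2)·(k1 + k2).
0.200000: (1.440000, -1.150000)
  k1 = (3.151100, 0.537000)
  predictor → (2.700440, -0.935200)
  k2 = (4.382524, 0.054346)
  → (2.946725, -1.031731)
0.600000: (2.946725, -1.031731)
  k1 = (4.796266, 0.068069)
  predictor → (4.865231, -1.004503)
  k2 = (7.045254, -0.432795)
  → (5.315029, -1.104676)
(u(1), v(1)) ≈ (5.3150, -1.1047)

5.3150, -1.1047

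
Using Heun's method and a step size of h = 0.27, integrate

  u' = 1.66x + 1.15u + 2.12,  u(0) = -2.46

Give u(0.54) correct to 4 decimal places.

Heun: k1 = f(x_n, u_n); k2 = f(x_n + h, u_n + h·k1); u_{n+1} = u_n + (h/2)·(k1 + k2).
x=0.000000, u=-2.460000:
  k1 = f(0.000000, -2.460000) = -0.709000
  k2 = f(0.270000, -2.651430) = -0.480944
  u ← -2.460000 + (0.27/2)·(-0.709000 + (-0.480944)) = -2.620643
x=0.270000, u=-2.620643:
  k1 = f(0.270000, -2.620643) = -0.445539
  k2 = f(0.540000, -2.740938) = -0.135679
  u ← -2.620643 + (0.27/2)·(-0.445539 + (-0.135679)) = -2.699107
u(0.54) ≈ -2.6991

-2.6991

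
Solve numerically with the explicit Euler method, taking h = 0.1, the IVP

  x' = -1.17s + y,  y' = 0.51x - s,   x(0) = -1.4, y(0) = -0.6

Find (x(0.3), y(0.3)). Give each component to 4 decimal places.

-1.6378, -0.8543

Euler on (x,y): x_{n+1} = x_n + h·x', y_{n+1} = y_n + h·y'.
0.000000: (-1.400000, -0.600000); f=(-0.600000, -0.714000) → (-1.460000, -0.671400)
0.100000: (-1.460000, -0.671400); f=(-0.788400, -0.844600) → (-1.538840, -0.755860)
0.200000: (-1.538840, -0.755860); f=(-0.989860, -0.984808) → (-1.637826, -0.854341)
(x(0.3), y(0.3)) ≈ (-1.6378, -0.8543)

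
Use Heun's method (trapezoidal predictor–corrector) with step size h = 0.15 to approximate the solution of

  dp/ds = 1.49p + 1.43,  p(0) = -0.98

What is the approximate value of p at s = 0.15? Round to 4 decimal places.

-0.9850

Heun: k1 = f(s_n, p_n); k2 = f(s_n + h, p_n + h·k1); p_{n+1} = p_n + (h/2)·(k1 + k2).
s=0.000000, p=-0.980000:
  k1 = f(0.000000, -0.980000) = -0.030200
  k2 = f(0.150000, -0.984530) = -0.036950
  p ← -0.980000 + (0.15/2)·(-0.030200 + (-0.036950)) = -0.985036
p(0.15) ≈ -0.9850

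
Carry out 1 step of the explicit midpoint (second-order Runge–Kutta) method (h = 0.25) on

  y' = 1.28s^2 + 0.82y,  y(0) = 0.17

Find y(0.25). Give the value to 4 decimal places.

Midpoint: k1 = f(s_n, y_n); k2 = f(s_n + h/2, y_n + (h/2)·k1); y_{n+1} = y_n + h·k2.
s=0.000000, y=0.170000:
  k1 = f(0.000000, 0.170000) = 0.139400
  k2 = f(0.125000, 0.187425) = 0.173688
  y ← 0.170000 + 0.25·0.173688 = 0.213422
y(0.25) ≈ 0.2134

0.2134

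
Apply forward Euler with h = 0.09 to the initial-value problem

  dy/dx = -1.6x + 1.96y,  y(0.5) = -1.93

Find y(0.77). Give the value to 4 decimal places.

-3.4396

Euler: y_{n+1} = y_n + h·f(x_n, y_n).
x=0.500000, y=-1.930000: f=-4.582800 → y ← -1.930000 + 0.09·(-4.582800) = -2.342452
x=0.590000, y=-2.342452: f=-5.535206 → y ← -2.342452 + 0.09·(-5.535206) = -2.840621
x=0.680000, y=-2.840621: f=-6.655616 → y ← -2.840621 + 0.09·(-6.655616) = -3.439626
y(0.77) ≈ -3.4396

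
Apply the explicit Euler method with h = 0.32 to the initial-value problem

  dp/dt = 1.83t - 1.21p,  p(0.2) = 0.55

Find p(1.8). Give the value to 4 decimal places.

1.6018

Euler: p_{n+1} = p_n + h·f(t_n, p_n).
t=0.200000, p=0.550000: f=-0.299500 → p ← 0.550000 + 0.32·(-0.299500) = 0.454160
t=0.520000, p=0.454160: f=0.402066 → p ← 0.454160 + 0.32·0.402066 = 0.582821
t=0.840000, p=0.582821: f=0.831986 → p ← 0.582821 + 0.32·0.831986 = 0.849057
t=1.160000, p=0.849057: f=1.095441 → p ← 0.849057 + 0.32·1.095441 = 1.199598
t=1.480000, p=1.199598: f=1.256886 → p ← 1.199598 + 0.32·1.256886 = 1.601802
p(1.8) ≈ 1.6018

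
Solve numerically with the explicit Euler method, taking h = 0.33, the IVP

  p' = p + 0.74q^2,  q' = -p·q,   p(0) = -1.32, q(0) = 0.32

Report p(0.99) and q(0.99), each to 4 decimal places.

Euler on (p,q): p_{n+1} = p_n + h·p', q_{n+1} = q_n + h·q'.
0.000000: (-1.320000, 0.320000); f=(-1.244224, 0.422400) → (-1.730594, 0.459392)
0.330000: (-1.730594, 0.459392); f=(-1.574424, 0.795021) → (-2.250154, 0.721749)
0.660000: (-2.250154, 0.721749); f=(-1.864672, 1.624046) → (-2.865495, 1.257684)
(p(0.99), q(0.99)) ≈ (-2.8655, 1.2577)

-2.8655, 1.2577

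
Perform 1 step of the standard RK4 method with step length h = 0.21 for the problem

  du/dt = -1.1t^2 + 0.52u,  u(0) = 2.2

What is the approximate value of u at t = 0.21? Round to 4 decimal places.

RK4: k1 = f(t_n, u_n); k2 = f(t_n + h/2, u_n + (h/2)·k1); k3 = f(t_n + h/2, u_n + (h/2)·k2); k4 = f(t_n + h, u_n + h·k3); u_{n+1} = u_n + (h/6)·(k1 + 2k2 + 2k3 + k4).
t=0.000000, u=2.200000:
  k1 = f(0.000000, 2.200000) = 1.144000
  k2 = f(0.105000, 2.320120) = 1.194335
  k3 = f(0.105000, 2.325405) = 1.197083
  k4 = f(0.210000, 2.451387) = 1.226211
  u ← 2.200000 + (0.21/6)·(k1 + 2k2 + 2k3 + k4) = 2.450357
u(0.21) ≈ 2.4504

2.4504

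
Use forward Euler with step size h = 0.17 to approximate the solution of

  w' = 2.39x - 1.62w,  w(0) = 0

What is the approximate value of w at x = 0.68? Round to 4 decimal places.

0.3436

Euler: w_{n+1} = w_n + h·f(x_n, w_n).
x=0.000000, w=0.000000: f=0.000000 → w ← 0.000000 + 0.17·0.000000 = 0.000000
x=0.170000, w=0.000000: f=0.406300 → w ← 0.000000 + 0.17·0.406300 = 0.069071
x=0.340000, w=0.069071: f=0.700705 → w ← 0.069071 + 0.17·0.700705 = 0.188191
x=0.510000, w=0.188191: f=0.914031 → w ← 0.188191 + 0.17·0.914031 = 0.343576
w(0.68) ≈ 0.3436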